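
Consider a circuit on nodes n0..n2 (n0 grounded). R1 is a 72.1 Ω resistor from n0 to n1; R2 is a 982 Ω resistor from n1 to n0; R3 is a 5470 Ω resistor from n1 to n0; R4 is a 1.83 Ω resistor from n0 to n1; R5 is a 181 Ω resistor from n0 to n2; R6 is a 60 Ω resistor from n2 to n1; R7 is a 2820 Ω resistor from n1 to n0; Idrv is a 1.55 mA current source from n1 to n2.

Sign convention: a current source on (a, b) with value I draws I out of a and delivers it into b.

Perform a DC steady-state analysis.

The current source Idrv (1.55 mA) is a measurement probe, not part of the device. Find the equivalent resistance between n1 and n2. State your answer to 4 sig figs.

Apply KCL at each of the 2 non-ground nodes and solve the resulting linear system.
Node n1: branches {R1, R2, R3, R4, R6, R7, Idrv} → V_1 = -0.0006818
Node n2: branches {R5, R6, Idrv} → V_2 = 0.06933

R_eq = 45.17 Ω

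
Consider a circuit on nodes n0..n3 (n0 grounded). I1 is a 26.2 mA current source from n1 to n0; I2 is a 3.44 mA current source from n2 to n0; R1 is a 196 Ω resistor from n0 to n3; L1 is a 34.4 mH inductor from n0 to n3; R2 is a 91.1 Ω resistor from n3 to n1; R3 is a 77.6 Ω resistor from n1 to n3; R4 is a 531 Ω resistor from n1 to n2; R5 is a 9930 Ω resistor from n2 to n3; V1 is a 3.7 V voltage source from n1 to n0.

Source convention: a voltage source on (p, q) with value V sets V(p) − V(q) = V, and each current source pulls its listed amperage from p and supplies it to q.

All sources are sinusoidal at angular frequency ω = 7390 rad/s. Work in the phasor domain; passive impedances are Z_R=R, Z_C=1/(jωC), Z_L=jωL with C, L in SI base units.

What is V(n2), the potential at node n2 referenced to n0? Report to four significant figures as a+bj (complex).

Apply KCL at each of the 3 non-ground nodes and solve the resulting linear system.
Node n1: branches {I1, R2, R3, R4, V1} → V_1 = 3.700+0.000j
Node n2: branches {I2, R4, R5} → V_2 = 1.930+0.02054j
Node n3: branches {R1, L1, R2, R3, R5} → V_3 = 2.990+0.4047j
Source currents: i(V1)=-0.04649+0.009696j

1.930+0.02054j V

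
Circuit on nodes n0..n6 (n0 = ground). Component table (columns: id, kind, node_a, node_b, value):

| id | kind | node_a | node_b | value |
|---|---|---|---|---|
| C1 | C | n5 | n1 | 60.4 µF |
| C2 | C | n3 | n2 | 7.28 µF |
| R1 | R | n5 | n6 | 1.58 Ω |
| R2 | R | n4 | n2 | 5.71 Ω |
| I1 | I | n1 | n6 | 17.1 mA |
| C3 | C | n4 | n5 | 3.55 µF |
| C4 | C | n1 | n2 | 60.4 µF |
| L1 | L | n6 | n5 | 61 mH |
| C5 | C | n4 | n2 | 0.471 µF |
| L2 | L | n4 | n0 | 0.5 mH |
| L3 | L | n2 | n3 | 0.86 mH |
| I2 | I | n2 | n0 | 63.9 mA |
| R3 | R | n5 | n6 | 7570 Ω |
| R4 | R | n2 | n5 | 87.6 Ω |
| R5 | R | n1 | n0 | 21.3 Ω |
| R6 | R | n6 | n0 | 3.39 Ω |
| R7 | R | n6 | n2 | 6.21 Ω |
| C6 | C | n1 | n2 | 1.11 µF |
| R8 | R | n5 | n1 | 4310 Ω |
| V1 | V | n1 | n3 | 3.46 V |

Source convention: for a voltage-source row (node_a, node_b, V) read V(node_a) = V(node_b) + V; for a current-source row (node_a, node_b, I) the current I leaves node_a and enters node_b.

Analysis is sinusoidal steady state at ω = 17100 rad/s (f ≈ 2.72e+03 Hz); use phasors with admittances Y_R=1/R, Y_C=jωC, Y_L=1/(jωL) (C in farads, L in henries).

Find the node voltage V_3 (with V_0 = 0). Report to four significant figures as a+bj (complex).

MNA unknowns: 6 node voltages V₁..V_6 plus 1 source current (V1)
C1: Y=0.000+1.033j on G[5,1]
C2: Y=0.000+0.1245j on G[3,2]
R1: Y=0.6329+0.000j on G[5,6]
R2: Y=0.1751+0.000j on G[4,2]
I1: z[1]−=0.0171, z[6]+=0.0171
C3: Y=0.000+0.06070j on G[4,5]
C4: Y=0.000+1.033j on G[1,2]
L1: Y=0.000-0.0009587j on G[6,5]
C5: Y=0.000+0.008054j on G[4,2]
L2: Y=0.000-0.1170j on G[4,0]
L3: Y=0.000-0.06800j on G[2,3]
I2: z[2]−=0.0639, z[0]+=0.0639
R3: Y=0.0001321+0.000j on G[5,6]
R4: Y=0.01142+0.000j on G[2,5]
R5: Y=0.04695+0.000j on G[1,0]
R6: Y=0.2950+0.000j on G[6,0]
R7: Y=0.1610+0.000j on G[6,2]
C6: Y=0.000+0.01898j on G[1,2]
R8: Y=0.0002320+0.000j on G[5,1]
V1: row V1−V3=3.46, i_V1 at 1,3
solve → V1=-0.1429-0.09537j, V2=-0.3366-0.08995j, V3=-3.603-0.09537j, V4=-0.2349-0.2146j, V5=-0.1285-0.1112j, V6=-0.1088-0.07795j
aux → i_V1=0.0003061-0.1845j

-3.603-0.09537j V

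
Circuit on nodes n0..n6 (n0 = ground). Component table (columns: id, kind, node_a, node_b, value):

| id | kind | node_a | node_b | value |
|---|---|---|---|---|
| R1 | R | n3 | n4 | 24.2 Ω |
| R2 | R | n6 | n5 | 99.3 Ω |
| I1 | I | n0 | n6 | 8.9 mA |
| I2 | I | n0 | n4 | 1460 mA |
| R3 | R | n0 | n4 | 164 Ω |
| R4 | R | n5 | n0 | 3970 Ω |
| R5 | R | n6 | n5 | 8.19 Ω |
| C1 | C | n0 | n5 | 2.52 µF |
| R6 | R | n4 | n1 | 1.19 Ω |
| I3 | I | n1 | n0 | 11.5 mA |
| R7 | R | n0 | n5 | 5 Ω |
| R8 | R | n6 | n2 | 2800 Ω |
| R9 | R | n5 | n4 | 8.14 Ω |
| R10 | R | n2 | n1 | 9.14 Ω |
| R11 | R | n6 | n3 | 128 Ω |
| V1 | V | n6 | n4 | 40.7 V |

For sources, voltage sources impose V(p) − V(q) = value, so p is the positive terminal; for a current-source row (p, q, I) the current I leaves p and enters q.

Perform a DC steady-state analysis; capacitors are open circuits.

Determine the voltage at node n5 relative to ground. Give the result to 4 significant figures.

Apply KCL at each of the 6 non-ground nodes and solve the resulting linear system.
Node n1: branches {R6, I3, R10} → V_1 = -7.680
Node n2: branches {R8, R10} → V_2 = -7.547
Node n3: branches {R1, R11} → V_3 = -1.212
Node n4: branches {R1, I2, R3, R6, R9, V1} → V_4 = -7.683
Node n5: branches {R2, R4, R5, C1, R7, R9} → V_5 = 7.512
Node n6: branches {R2, I1, R5, R8, R11, V1} → V_6 = 33.02
Source currents: i(V1)=-3.644

7.512 V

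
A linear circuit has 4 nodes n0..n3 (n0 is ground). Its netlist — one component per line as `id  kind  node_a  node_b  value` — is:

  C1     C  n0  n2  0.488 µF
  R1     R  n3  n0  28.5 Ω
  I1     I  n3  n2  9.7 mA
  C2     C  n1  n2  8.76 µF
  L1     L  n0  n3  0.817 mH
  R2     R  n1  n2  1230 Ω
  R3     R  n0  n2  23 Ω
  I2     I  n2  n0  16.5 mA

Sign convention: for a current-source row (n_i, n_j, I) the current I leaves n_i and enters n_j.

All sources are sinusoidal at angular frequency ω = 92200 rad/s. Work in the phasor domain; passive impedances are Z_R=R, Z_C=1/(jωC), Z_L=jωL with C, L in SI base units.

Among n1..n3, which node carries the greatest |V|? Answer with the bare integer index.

Apply KCL at each of the 3 non-ground nodes and solve the resulting linear system.
Node n1: branches {C2, R2} → V_1 = -0.07552+0.07815j
Node n2: branches {C1, I1, C2, R2, R3, I2} → V_2 = -0.07552+0.07815j
Node n3: branches {R1, I1, L1} → V_3 = -0.2418-0.09150j

3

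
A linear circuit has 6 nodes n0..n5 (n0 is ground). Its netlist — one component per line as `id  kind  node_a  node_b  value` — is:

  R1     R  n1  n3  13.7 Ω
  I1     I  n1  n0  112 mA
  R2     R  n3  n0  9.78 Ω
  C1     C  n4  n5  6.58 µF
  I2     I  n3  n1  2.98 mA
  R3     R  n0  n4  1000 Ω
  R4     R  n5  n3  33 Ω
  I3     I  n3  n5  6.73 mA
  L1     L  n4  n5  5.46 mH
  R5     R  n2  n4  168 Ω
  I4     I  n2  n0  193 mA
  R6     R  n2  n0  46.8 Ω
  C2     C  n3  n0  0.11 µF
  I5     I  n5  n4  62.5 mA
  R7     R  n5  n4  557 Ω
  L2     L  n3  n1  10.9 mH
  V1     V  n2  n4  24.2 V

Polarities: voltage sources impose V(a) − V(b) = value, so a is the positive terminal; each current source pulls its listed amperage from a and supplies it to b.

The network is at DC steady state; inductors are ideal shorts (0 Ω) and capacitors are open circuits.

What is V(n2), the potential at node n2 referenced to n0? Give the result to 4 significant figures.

8.230 V

Apply KCL at each of the 5 non-ground nodes and solve the resulting linear system.
Node n1: branches {R1, I1, I2, L2} → V_1 = -4.547
Node n2: branches {R5, I4, R6, V1} → V_2 = 8.230
Node n3: branches {R1, R2, I2, R4, I3, C2, L2} → V_3 = -4.547
Node n4: branches {C1, R3, L1, R5, I5, R7, V1} → V_4 = -15.97
Node n5: branches {C1, R4, I3, L1, I5, R7} → V_5 = -15.97
Source currents: i(L1)=-0.2904, i(L2)=0.1090, i(V1)=-0.5129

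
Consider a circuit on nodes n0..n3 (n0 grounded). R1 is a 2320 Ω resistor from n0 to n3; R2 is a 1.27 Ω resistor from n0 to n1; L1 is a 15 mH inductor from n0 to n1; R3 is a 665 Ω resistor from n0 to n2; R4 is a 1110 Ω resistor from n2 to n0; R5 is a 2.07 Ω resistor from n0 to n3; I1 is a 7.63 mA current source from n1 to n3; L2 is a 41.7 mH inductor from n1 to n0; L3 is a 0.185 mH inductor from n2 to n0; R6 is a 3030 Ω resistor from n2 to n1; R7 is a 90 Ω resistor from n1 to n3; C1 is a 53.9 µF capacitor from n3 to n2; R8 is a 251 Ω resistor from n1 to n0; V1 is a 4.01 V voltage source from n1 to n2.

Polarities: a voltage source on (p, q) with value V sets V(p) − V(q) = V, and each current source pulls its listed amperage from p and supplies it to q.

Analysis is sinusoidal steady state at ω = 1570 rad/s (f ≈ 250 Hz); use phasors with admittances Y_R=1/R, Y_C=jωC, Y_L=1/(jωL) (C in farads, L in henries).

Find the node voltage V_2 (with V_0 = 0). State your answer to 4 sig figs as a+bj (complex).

Apply KCL at each of the 3 non-ground nodes and solve the resulting linear system.
Node n1: branches {R2, L1, I1, L2, R6, R7, R8, V1} → V_1 = 3.731-0.8750j
Node n2: branches {R3, R4, L3, R6, C1, V1} → V_2 = -0.2793-0.8750j
Node n3: branches {R1, R5, I1, R7, C1} → V_3 = 0.2306-0.1069j
Source currents: i(V1)=-2.950+0.9164j

-0.2793-0.8750j V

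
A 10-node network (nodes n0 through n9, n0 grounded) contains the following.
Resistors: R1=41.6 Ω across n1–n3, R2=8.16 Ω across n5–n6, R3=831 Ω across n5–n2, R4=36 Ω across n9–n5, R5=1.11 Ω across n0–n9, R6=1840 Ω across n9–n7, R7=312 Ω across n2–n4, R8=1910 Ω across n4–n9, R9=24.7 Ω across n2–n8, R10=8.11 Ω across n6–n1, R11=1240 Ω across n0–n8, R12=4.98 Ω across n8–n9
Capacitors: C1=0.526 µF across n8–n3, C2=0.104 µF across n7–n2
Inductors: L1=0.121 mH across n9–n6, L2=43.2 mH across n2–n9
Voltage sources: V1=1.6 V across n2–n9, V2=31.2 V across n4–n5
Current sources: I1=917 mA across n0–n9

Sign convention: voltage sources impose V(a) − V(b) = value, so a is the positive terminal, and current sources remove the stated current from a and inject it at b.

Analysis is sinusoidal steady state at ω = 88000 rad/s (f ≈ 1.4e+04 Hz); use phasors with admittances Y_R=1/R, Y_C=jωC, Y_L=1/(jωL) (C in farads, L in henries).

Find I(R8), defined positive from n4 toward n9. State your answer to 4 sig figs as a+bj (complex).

Element admittances at ω=88000 rad/s:
  Y(R1) = 0.02404+0.000j S between n1,n3
  Y(R2) = 0.1225+0.000j S between n5,n6
  Y(R3) = 0.001203+0.000j S between n5,n2
  Y(R4) = 0.02778+0.000j S between n9,n5
  Y(R5) = 0.9009+0.000j S between n0,n9
  Y(R6) = 0.0005435+0.000j S between n9,n7
  Y(R7) = 0.003205+0.000j S between n2,n4
  Y(R8) = 0.0005236+0.000j S between n4,n9
  Y(R9) = 0.04049+0.000j S between n2,n8
  Y(C1) = 0.000+0.04629j S between n8,n3
  Y(L1) = 0.000-0.09391j S between n9,n6
  Y(L2) = 0.000-0.0002630j S between n2,n9
  Y(R10) = 0.1233+0.000j S between n6,n1
  Y(R11) = 0.0008065+0.000j S between n0,n8
  Y(C2) = 0.000+0.009152j S between n7,n2
  Y(R12) = 0.2008+0.000j S between n8,n9
  V1: constraint V(n2)−V(n9) = 1.6
  V2: constraint V(n4)−V(n5) = 31.2
  I1: injects 0.917 A into n9 (from n0)
Assemble and solve the 11×11 MNA system:
  V(n1)=0.6805-0.6240j  V(n2)=2.617+5.995e-05j  V(n3)=0.9078+0.05106j  V(n4)=31.21-0.5964j  V(n5)=0.01251-0.5964j  V(n6)=0.6362-0.7556j  V(n7)=2.611+0.09474j  V(n8)=1.258-0.06697j  V(n9)=1.017+5.995e-05j
  i(V1)=0.03266-0.004974j  i(V2)=-0.1075+0.002224j

0.01581-0.0003123j A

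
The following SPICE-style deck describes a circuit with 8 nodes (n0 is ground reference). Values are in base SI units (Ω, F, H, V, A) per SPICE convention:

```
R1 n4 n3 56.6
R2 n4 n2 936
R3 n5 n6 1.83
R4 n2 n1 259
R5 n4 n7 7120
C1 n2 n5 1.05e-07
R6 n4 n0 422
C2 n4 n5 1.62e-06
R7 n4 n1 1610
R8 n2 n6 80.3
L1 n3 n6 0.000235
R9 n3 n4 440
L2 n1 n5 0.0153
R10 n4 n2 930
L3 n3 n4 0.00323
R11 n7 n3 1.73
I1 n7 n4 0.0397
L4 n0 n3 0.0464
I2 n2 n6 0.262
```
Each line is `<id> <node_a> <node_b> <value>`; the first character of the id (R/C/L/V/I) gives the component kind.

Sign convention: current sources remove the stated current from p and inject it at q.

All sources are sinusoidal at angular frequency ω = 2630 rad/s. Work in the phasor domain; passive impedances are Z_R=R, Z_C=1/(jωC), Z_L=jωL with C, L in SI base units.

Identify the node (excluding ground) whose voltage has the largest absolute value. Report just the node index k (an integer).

Apply KCL at each of the 7 non-ground nodes and solve the resulting linear system.
Node n1: branches {R4, R7, L2} → V_1 = -0.4332-2.124j
Node n2: branches {R2, R4, C1, R8, R10, I2} → V_2 = -14.27-0.2225j
Node n3: branches {R1, L1, R9, L3, R11, L4} → V_3 = 0.01562-0.01438j
Node n4: branches {R1, R2, R5, R6, C2, R7, R9, R10, L3, I1} → V_4 = 0.04972+0.05403j
Node n5: branches {R3, C1, C2, L2} → V_5 = -0.08336+0.01445j
Node n6: branches {R3, R8, L1, I2} → V_6 = 0.01407+0.004678j
Node n7: branches {R5, R11, I1} → V_7 = -0.05303-0.01436j

2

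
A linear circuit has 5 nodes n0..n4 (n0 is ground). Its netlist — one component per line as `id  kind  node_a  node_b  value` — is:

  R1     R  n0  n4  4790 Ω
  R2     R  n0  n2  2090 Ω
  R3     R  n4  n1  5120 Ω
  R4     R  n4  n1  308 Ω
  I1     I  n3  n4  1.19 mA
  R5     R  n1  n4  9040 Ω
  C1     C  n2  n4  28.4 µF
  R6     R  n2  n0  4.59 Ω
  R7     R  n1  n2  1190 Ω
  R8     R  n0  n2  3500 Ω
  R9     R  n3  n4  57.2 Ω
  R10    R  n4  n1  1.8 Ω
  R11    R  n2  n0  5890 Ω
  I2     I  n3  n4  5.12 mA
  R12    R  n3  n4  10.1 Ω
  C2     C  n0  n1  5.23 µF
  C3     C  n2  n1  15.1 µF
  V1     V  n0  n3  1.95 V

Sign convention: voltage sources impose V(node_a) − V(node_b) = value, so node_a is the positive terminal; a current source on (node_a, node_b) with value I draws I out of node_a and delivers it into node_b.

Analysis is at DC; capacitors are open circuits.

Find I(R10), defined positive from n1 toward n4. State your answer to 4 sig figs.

Element admittances at DC:
  Y(R1) = 0.0002088 S between n0,n4
  Y(R2) = 0.0004785 S between n0,n2
  Y(R3) = 0.0001953 S between n4,n1
  Y(R4) = 0.003247 S between n4,n1
  I1: injects 0.00119 A into n4 (from n3)
  Y(R5) = 0.0001106 S between n1,n4
  Y(C1) = 0.000 S between n2,n4
  Y(R6) = 0.2179 S between n2,n0
  Y(R7) = 0.0008403 S between n1,n2
  Y(R8) = 0.0002857 S between n0,n2
  Y(R9) = 0.01748 S between n3,n4
  Y(R10) = 0.5556 S between n4,n1
  Y(R11) = 0.0001698 S between n2,n0
  I2: injects 0.00512 A into n4 (from n3)
  Y(R12) = 0.09901 S between n3,n4
  Y(C2) = 0.000 S between n0,n1
  Y(C3) = 0.000 S between n2,n1
  V1: constraint V(n0)−V(n3) = 1.95
Assemble and solve the 5×5 MNA system:
  V(n1)=-1.876  V(n2)=-0.007178  V(n3)=-1.950  V(n4)=-1.879
  i(V1)=-0.001963

0.001561 A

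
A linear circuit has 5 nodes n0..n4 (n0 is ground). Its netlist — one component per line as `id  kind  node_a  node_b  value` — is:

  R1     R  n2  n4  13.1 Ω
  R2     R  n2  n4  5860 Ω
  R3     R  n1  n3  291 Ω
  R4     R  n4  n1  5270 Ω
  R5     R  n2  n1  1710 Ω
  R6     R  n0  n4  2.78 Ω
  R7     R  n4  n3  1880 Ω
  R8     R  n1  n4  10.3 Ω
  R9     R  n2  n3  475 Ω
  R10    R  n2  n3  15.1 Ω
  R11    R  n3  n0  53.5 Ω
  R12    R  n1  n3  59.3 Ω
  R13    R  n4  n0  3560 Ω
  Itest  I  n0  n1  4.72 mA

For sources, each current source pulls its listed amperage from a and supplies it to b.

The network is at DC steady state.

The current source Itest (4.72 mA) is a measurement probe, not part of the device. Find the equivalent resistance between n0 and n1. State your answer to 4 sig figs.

R_eq = 11.32 Ω

MNA unknowns: 4 node voltages V₁..V_4
R1: Y=0.07634 on G[2,4]
R2: Y=0.0001706 on G[2,4]
R3: Y=0.003436 on G[1,3]
R4: Y=0.0001898 on G[4,1]
R5: Y=0.0005848 on G[2,1]
R6: Y=0.3597 on G[0,4]
R7: Y=0.0005319 on G[4,3]
R8: Y=0.09709 on G[1,4]
R9: Y=0.002105 on G[2,3]
R10: Y=0.06623 on G[2,3]
R11: Y=0.01869 on G[3,0]
R12: Y=0.01686 on G[1,3]
R13: Y=0.0002809 on G[4,0]
Itest: z[0]−=0.00472, z[1]+=0.00472
solve → V1=0.05344, V2=0.01611, V3=0.02032, V4=0.01206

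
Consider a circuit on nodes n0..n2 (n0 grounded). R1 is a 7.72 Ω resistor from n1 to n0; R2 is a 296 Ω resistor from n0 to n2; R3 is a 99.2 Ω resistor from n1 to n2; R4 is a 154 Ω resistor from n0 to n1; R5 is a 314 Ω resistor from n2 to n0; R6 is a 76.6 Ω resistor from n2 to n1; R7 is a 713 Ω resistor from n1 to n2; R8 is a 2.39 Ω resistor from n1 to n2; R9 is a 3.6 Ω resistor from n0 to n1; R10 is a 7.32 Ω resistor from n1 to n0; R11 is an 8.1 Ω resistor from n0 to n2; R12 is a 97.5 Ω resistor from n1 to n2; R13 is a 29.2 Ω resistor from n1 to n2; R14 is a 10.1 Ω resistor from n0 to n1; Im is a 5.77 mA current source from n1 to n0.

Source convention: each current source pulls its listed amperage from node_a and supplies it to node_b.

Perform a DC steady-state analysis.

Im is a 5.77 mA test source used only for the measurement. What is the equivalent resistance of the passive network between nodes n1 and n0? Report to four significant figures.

R_eq = 1.330 Ω

MNA unknowns: 2 node voltages V₁..V_2
R1: Y=0.1295 on G[1,0]
R2: Y=0.003378 on G[0,2]
R3: Y=0.01008 on G[1,2]
R4: Y=0.006494 on G[0,1]
R5: Y=0.003185 on G[2,0]
R6: Y=0.01305 on G[2,1]
R7: Y=0.001403 on G[1,2]
R8: Y=0.4184 on G[1,2]
R9: Y=0.2778 on G[0,1]
R10: Y=0.1366 on G[1,0]
R11: Y=0.1235 on G[0,2]
R12: Y=0.01026 on G[1,2]
R13: Y=0.03425 on G[1,2]
R14: Y=0.09901 on G[0,1]
Im: z[1]−=0.00577, z[0]+=0.00577
solve → V1=-0.007672, V2=-0.006057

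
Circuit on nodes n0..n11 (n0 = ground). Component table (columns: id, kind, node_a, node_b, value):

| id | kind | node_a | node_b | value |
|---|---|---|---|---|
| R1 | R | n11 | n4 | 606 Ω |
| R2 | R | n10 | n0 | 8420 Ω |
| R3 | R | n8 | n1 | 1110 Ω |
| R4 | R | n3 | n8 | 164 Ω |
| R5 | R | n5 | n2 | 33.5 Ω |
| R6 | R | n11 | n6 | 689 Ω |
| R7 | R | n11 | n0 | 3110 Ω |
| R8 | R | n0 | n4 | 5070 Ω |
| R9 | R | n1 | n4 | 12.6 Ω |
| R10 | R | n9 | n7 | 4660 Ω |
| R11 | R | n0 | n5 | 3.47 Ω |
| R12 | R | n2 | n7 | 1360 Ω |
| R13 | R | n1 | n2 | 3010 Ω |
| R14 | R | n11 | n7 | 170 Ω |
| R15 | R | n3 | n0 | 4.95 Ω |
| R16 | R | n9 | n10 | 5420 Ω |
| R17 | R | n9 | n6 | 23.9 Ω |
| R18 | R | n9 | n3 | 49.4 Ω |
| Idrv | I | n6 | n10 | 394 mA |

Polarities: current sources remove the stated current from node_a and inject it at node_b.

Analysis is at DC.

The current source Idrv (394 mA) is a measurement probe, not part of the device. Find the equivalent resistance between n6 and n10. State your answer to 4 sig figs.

R_eq = 3328. Ω

Element admittances at DC:
  Y(R1) = 0.001650 S between n11,n4
  Y(R2) = 0.0001188 S between n10,n0
  Y(R3) = 0.0009009 S between n8,n1
  Y(R4) = 0.006098 S between n3,n8
  Y(R5) = 0.02985 S between n5,n2
  Y(R6) = 0.001451 S between n11,n6
  Y(R7) = 0.0003215 S between n11,n0
  Y(R8) = 0.0001972 S between n0,n4
  Y(R9) = 0.07937 S between n1,n4
  Y(R10) = 0.0002146 S between n9,n7
  Y(R11) = 0.2882 S between n0,n5
  Y(R12) = 0.0007353 S between n2,n7
  Y(R13) = 0.0003322 S between n1,n2
  Y(R14) = 0.005882 S between n11,n7
  Y(R15) = 0.2020 S between n3,n0
  Y(R16) = 0.0001845 S between n9,n10
  Y(R17) = 0.04184 S between n9,n6
  Y(R18) = 0.02024 S between n9,n3
  Idrv: injects 0.394 A into n10 (from n6)
Assemble and solve the 11×11 MNA system:
  V(n1)=-4.587  V(n2)=-0.2394  V(n3)=-0.7118  V(n4)=-4.644  V(n5)=-0.02247  V(n6)=-16.77  V(n7)=-7.083  V(n8)=-1.211  V(n9)=-7.666  V(n10)=1295  V(n11)=-7.918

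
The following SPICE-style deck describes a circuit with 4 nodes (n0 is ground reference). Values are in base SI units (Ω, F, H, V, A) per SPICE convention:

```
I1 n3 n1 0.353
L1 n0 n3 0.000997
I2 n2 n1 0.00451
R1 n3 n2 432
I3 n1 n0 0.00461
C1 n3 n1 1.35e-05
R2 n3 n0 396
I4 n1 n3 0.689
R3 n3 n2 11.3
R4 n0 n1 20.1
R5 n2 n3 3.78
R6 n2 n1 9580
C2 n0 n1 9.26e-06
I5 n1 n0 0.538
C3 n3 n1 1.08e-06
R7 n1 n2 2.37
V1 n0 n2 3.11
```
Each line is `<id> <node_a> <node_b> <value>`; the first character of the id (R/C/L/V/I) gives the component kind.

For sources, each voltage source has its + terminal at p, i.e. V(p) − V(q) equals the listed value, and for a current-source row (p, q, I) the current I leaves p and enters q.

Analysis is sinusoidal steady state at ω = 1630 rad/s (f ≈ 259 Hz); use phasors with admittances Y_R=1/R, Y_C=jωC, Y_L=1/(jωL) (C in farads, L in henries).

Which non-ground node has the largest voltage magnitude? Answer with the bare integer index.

Element admittances at ω=1630 rad/s:
  I1: injects 0.353 A into n1 (from n3)
  Y(L1) = 0.000-0.6153j S between n0,n3
  I2: injects 0.00451 A into n1 (from n2)
  Y(R1) = 0.002315+0.000j S between n3,n2
  I3: injects 0.00461 A into n0 (from n1)
  Y(C1) = 0.000+0.02201j S between n3,n1
  Y(R2) = 0.002525+0.000j S between n3,n0
  I4: injects 0.689 A into n3 (from n1)
  Y(R3) = 0.08850+0.000j S between n3,n2
  Y(R4) = 0.04975+0.000j S between n0,n1
  Y(R5) = 0.2646+0.000j S between n2,n3
  Y(R6) = 0.0001044+0.000j S between n2,n1
  Y(C2) = 0.000+0.01509j S between n0,n1
  I5: injects 0.538 A into n0 (from n1)
  Y(C3) = 0.000+0.001760j S between n3,n1
  Y(R7) = 0.4219+0.000j S between n1,n2
  V1: constraint V(n0)−V(n2) = 3.11
Assemble and solve the 4×4 MNA system:
  V(n1)=-4.553+0.3524j  V(n2)=-3.110+0.000j  V(n3)=-0.4482-1.043j
  i(V1)=-0.3323+0.2220j

1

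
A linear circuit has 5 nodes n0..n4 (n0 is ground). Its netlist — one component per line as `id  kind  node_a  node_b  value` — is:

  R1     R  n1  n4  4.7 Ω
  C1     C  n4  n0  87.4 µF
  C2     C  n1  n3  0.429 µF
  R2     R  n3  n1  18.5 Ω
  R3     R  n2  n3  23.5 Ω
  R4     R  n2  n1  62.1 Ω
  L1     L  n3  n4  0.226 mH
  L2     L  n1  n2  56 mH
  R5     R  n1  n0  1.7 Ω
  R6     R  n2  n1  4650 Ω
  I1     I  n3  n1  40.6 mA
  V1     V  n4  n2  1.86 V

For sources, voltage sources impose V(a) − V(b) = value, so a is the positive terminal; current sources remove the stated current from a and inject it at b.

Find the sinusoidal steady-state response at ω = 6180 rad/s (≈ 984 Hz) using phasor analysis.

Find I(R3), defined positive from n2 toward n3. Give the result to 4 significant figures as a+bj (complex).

-0.07824+0.006984j A

Apply KCL at each of the 4 non-ground nodes and solve the resulting linear system.
Node n1: branches {R1, C2, R2, R4, L2, R5, R6, I1} → V_1 = 0.01100-0.0001810j
Node n2: branches {R3, R4, L2, R6, V1} → V_2 = -1.860+0.01198j
Node n3: branches {C2, R2, R3, L1, I1} → V_3 = -0.02115-0.1521j
Node n4: branches {R1, C1, L1, V1} → V_4 = 0.0001971+0.01198j
Source currents: i(V1)=-0.1087+0.01259j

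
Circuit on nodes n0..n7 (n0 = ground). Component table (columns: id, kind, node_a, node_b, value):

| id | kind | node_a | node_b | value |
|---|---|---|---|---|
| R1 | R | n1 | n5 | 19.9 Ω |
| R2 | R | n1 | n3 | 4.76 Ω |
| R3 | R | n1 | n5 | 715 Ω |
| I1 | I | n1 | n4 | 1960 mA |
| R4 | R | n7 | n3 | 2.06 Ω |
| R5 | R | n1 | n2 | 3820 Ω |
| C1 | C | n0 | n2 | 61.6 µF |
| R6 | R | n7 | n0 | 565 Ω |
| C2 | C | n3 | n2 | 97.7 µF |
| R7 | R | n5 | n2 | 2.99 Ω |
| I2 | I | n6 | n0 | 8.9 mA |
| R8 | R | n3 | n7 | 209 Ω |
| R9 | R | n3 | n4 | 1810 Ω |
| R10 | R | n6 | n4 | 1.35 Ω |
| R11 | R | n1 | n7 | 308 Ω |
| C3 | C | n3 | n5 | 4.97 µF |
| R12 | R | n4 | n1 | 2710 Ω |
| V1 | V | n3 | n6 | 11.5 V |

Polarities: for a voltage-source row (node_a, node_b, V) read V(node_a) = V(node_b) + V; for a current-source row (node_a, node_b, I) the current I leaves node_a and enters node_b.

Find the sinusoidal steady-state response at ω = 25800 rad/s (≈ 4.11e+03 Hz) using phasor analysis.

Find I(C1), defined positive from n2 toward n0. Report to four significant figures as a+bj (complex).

-0.008748+0.0001919j A

Element admittances at ω=25800 rad/s:
  Y(R1) = 0.05025+0.000j S between n1,n5
  Y(R2) = 0.2101+0.000j S between n1,n3
  Y(R3) = 0.001399+0.000j S between n1,n5
  I1: injects 1.96 A into n4 (from n1)
  Y(R4) = 0.4854+0.000j S between n7,n3
  Y(R5) = 0.0002618+0.000j S between n1,n2
  Y(C1) = 0.000+1.589j S between n0,n2
  Y(R6) = 0.001770+0.000j S between n7,n0
  Y(C2) = 0.000+2.521j S between n3,n2
  Y(R7) = 0.3344+0.000j S between n5,n2
  I2: injects 0.0089 A into n0 (from n6)
  Y(R8) = 0.004785+0.000j S between n3,n7
  Y(R9) = 0.0005525+0.000j S between n3,n4
  Y(R10) = 0.7407+0.000j S between n6,n4
  Y(R11) = 0.003247+0.000j S between n1,n7
  Y(C3) = 0.000+0.1282j S between n3,n5
  Y(R12) = 0.0003690+0.000j S between n4,n1
  V1: constraint V(n3)−V(n6) = 11.5
Assemble and solve the 8×8 MNA system:
  V(n1)=-7.594-0.03305j  V(n2)=0.0001208+0.005504j  V(n3)=-0.03653-0.1093j  V(n4)=-8.883-0.1093j  V(n5)=-0.8857+0.2823j  V(n6)=-11.54-0.1093j  V(n7)=-0.08595-0.1084j
  i(V1)=-1.956-2.812e-05j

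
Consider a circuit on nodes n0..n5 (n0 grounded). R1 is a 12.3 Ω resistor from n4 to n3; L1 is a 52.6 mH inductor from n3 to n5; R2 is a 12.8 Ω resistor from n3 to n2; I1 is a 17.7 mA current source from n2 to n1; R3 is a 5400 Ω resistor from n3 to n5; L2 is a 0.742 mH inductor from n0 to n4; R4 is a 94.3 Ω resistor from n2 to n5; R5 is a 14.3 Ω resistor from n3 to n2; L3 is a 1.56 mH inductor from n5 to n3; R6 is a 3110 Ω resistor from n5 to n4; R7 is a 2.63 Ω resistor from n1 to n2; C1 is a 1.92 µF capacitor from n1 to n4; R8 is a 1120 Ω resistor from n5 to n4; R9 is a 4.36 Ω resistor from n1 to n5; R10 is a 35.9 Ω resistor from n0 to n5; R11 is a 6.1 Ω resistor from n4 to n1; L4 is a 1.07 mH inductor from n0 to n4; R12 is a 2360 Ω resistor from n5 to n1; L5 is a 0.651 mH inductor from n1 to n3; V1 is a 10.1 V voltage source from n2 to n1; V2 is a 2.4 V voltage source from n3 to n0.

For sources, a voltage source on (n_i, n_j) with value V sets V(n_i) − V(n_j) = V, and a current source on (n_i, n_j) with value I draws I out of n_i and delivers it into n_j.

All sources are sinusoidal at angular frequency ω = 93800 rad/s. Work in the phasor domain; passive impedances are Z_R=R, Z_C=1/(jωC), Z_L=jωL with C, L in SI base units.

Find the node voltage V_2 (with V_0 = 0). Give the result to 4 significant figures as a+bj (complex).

MNA unknowns: 5 node voltages V₁..V_5 plus 2 source currents (V1, V2)
R1: Y=0.08130+0.000j on G[4,3]
L1: Y=0.000-0.0002027j on G[3,5]
R2: Y=0.07812+0.000j on G[3,2]
I1: z[2]−=0.0177, z[1]+=0.0177
R3: Y=0.0001852+0.000j on G[3,5]
L2: Y=0.000-0.01437j on G[0,4]
R4: Y=0.01060+0.000j on G[2,5]
R5: Y=0.06993+0.000j on G[3,2]
L3: Y=0.000-0.006834j on G[5,3]
R6: Y=0.0003215+0.000j on G[5,4]
R7: Y=0.3802+0.000j on G[1,2]
C1: Y=0.000+0.1801j on G[1,4]
R8: Y=0.0008929+0.000j on G[5,4]
R9: Y=0.2294+0.000j on G[1,5]
R10: Y=0.02786+0.000j on G[0,5]
R11: Y=0.1639+0.000j on G[4,1]
L4: Y=0.000-0.009964j on G[0,4]
R12: Y=0.0004237+0.000j on G[5,1]
L5: Y=0.000-0.01638j on G[1,3]
V1: row V2−V1=10.1, i_V1 at 2,1
V2: row V3−V0=2.4, i_V2 at 3,0
solve → V1=-4.020-0.4277j, V2=6.080-0.4277j, V3=2.400+0.000j, V4=-2.590-1.588j, V5=-3.183-0.5342j
aux → i_V1=-4.501+0.06220j, i_V2=0.1273-0.04813j

6.080-0.4277j V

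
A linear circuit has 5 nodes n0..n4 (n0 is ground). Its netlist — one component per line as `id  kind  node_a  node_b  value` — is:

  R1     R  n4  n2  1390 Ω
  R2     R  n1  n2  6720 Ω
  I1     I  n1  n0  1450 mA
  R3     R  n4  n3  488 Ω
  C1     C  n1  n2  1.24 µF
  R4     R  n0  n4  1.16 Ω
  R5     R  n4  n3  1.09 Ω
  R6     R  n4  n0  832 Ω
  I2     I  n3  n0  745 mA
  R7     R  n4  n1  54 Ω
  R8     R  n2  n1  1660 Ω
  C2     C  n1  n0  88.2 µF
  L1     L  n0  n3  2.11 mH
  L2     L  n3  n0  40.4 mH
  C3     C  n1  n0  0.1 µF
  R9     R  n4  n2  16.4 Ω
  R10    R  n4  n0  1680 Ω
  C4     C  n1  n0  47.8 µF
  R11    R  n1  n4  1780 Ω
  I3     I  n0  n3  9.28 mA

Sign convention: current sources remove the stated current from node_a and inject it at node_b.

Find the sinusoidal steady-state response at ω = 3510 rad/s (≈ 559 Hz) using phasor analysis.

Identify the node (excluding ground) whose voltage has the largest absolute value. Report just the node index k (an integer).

1

Element admittances at ω=3510 rad/s:
  Y(R1) = 0.0007194+0.000j S between n4,n2
  Y(R2) = 0.0001488+0.000j S between n1,n2
  I1: injects 1.45 A into n0 (from n1)
  Y(R3) = 0.002049+0.000j S between n4,n3
  Y(C1) = 0.000+0.004352j S between n1,n2
  Y(R4) = 0.8621+0.000j S between n0,n4
  Y(R5) = 0.9174+0.000j S between n4,n3
  Y(R6) = 0.001202+0.000j S between n4,n0
  I2: injects 0.745 A into n0 (from n3)
  Y(R7) = 0.01852+0.000j S between n4,n1
  Y(R8) = 0.0006024+0.000j S between n2,n1
  Y(C2) = 0.000+0.3096j S between n1,n0
  Y(L1) = 0.000-0.1350j S between n0,n3
  Y(L2) = 0.000-0.007052j S between n3,n0
  Y(C3) = 0.000+0.0003510j S between n1,n0
  Y(R9) = 0.06098+0.000j S between n4,n2
  Y(R10) = 0.0005952+0.000j S between n4,n0
  Y(C4) = 0.000+0.1678j S between n1,n0
  Y(R11) = 0.0005618+0.000j S between n1,n4
  I3: injects 0.00928 A into n3 (from n0)
Assemble and solve the 4×4 MNA system:
  V(n1)=-0.1407+3.034j  V(n2)=-0.9942-0.07450j  V(n3)=-1.522-0.4078j  V(n4)=-0.7853-0.1726j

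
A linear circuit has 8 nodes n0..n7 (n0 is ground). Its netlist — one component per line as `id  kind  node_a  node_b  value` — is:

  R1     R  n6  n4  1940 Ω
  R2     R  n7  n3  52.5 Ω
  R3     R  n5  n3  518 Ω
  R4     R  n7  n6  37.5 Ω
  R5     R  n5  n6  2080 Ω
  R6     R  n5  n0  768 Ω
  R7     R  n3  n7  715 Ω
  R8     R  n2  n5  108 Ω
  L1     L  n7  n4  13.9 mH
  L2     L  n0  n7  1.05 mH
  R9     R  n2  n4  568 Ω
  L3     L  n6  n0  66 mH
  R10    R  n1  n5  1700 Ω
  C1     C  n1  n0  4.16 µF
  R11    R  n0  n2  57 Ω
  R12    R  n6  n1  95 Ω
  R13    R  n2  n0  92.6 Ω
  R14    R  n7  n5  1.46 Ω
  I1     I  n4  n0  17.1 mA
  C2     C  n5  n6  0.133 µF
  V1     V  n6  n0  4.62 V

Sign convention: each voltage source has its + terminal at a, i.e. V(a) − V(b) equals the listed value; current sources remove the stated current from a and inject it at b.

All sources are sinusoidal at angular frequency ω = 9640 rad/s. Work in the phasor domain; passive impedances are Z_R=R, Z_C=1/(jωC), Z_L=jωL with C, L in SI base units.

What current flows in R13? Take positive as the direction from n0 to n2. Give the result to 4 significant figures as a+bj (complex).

-0.0007643-0.002142j A

Apply KCL at each of the 7 non-ground nodes and solve the resulting linear system.
Node n1: branches {R10, C1, R12} → V_1 = 0.3272-1.126j
Node n2: branches {R8, R9, R11, R13} → V_2 = 0.07078+0.1984j
Node n3: branches {R2, R3, R7} → V_3 = 0.3043+1.025j
Node n4: branches {R1, L1, R9, I1} → V_4 = -0.02383-0.9222j
Node n5: branches {R3, R5, R6, R8, R10, R14, C2} → V_5 = 0.3054+1.019j
Node n6: branches {R1, R4, R5, L3, R12, C2, V1} → V_6 = 4.620+0.000j
Node n7: branches {R2, R4, R7, L1, L2, R14} → V_7 = 0.3042+1.026j
Source currents: i(V1)=-0.1660+0.01725j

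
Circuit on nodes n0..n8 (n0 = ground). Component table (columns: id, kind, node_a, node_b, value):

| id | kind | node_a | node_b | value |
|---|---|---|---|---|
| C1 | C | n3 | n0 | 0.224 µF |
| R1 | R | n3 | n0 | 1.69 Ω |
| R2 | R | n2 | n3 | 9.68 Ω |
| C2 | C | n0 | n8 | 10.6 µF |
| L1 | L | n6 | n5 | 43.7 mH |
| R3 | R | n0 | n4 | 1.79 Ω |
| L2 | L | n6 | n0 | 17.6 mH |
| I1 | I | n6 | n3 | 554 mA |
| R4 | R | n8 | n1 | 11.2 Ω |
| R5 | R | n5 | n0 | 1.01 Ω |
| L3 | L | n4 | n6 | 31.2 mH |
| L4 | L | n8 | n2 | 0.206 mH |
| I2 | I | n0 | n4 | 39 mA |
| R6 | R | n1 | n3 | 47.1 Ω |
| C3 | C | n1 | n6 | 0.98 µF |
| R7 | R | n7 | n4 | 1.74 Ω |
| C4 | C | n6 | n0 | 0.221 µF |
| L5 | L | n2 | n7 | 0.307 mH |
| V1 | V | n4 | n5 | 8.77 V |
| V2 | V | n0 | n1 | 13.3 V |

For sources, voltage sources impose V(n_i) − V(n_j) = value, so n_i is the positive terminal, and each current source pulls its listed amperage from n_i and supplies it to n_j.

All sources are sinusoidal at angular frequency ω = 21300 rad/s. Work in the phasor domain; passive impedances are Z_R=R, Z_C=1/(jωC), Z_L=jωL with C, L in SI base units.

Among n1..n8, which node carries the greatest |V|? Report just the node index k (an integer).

MNA unknowns: 8 node voltages V₁..V_8 plus 2 source currents (V1, V2)
C1: Y=0.000+0.004771j on G[3,0]
R1: Y=0.5917+0.000j on G[3,0]
R2: Y=0.1033+0.000j on G[2,3]
C2: Y=0.000+0.2258j on G[0,8]
L1: Y=0.000-0.001074j on G[6,5]
R3: Y=0.5587+0.000j on G[0,4]
L2: Y=0.000-0.002668j on G[6,0]
I1: z[6]−=0.554, z[3]+=0.554
R4: Y=0.08929+0.000j on G[8,1]
R5: Y=0.9901+0.000j on G[5,0]
L3: Y=0.000-0.001505j on G[4,6]
L4: Y=0.000-0.2279j on G[8,2]
I2: z[0]−=0.039, z[4]+=0.039
R6: Y=0.02123+0.000j on G[1,3]
C3: Y=0.000+0.02087j on G[1,6]
R7: Y=0.5747+0.000j on G[7,4]
C4: Y=0.000+0.004707j on G[6,0]
L5: Y=0.000-0.1529j on G[2,7]
V1: row V4−V5=8.77, i_V1 at 4,5
V2: row V0−V1=13.3, i_V2 at 0,1
solve → V1=-13.30+0.000j, V2=-0.9554+2.686j, V3=0.2440+0.3857j, V4=5.697+0.6890j, V5=-3.073+0.6890j, V6=-13.91+27.16j, V7=5.753+2.474j, V8=-6.499+2.284j
aux → i_V1=-3.071+0.6705j, i_V2=-0.3279-0.1993j

6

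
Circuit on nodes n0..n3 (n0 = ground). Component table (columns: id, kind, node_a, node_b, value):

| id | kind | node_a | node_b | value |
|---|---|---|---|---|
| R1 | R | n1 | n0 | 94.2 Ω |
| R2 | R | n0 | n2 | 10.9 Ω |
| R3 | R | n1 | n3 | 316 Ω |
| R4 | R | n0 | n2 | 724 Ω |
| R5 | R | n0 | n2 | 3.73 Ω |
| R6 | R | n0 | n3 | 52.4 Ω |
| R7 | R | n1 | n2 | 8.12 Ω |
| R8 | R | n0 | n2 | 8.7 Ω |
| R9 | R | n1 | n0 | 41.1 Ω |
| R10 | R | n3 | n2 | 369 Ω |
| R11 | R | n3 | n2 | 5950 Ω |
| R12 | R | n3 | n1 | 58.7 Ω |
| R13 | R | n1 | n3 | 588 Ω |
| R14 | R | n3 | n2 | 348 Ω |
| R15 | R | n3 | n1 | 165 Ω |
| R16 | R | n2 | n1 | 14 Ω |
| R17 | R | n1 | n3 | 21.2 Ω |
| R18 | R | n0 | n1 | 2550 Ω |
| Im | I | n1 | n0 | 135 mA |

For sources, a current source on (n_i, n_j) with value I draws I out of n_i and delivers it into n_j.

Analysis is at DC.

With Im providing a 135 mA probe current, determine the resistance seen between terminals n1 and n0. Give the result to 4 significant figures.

Apply KCL at each of the 3 non-ground nodes and solve the resulting linear system.
Node n1: branches {R1, R3, R7, R9, R12, R13, R15, R16, R17, R18, Im} → V_1 = -0.7102
Node n2: branches {R2, R4, R5, R7, R8, R10, R11, R14, R16} → V_2 = -0.2089
Node n3: branches {R3, R6, R10, R11, R12, R13, R14, R15, R17} → V_3 = -0.5458

R_eq = 5.261 Ω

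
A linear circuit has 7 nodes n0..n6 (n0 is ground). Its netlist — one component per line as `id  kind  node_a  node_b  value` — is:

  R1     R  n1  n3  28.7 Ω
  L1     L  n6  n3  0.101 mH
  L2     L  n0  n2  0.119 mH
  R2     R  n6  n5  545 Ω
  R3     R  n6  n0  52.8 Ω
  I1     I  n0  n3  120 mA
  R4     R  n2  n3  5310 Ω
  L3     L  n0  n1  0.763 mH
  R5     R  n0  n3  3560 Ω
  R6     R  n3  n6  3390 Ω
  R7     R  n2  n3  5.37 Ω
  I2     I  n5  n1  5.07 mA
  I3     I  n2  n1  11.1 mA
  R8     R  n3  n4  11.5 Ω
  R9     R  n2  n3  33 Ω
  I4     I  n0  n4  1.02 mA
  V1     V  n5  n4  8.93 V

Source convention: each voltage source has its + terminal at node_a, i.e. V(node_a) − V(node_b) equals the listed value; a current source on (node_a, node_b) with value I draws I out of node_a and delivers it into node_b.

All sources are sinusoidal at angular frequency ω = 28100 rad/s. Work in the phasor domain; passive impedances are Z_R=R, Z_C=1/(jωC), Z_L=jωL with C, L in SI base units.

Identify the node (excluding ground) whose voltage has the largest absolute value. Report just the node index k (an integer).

5

Element admittances at ω=28100 rad/s:
  Y(R1) = 0.03484+0.000j S between n1,n3
  Y(L1) = 0.000-0.3523j S between n6,n3
  Y(L2) = 0.000-0.2991j S between n0,n2
  Y(R2) = 0.001835+0.000j S between n6,n5
  Y(R3) = 0.01894+0.000j S between n6,n0
  I1: injects 0.12 A into n3 (from n0)
  Y(R4) = 0.0001883+0.000j S between n2,n3
  Y(L3) = 0.000-0.04664j S between n0,n1
  Y(R5) = 0.0002809+0.000j S between n0,n3
  Y(R6) = 0.0002950+0.000j S between n3,n6
  Y(R7) = 0.1862+0.000j S between n2,n3
  I2: injects 0.00507 A into n1 (from n5)
  I3: injects 0.0111 A into n1 (from n2)
  Y(R8) = 0.08696+0.000j S between n3,n4
  Y(R9) = 0.03030+0.000j S between n2,n3
  I4: injects 0.00102 A into n4 (from n0)
  V1: constraint V(n5)−V(n4) = 8.93
Assemble and solve the 7×7 MNA system:
  V(n1)=0.1811+0.5432j  V(n2)=-0.007620+0.2903j  V(n3)=0.4442+0.3008j  V(n4)=0.2144+0.3012j  V(n5)=9.144+0.3012j  V(n6)=0.4616+0.3212j
  i(V1)=-0.02100+3.664e-05j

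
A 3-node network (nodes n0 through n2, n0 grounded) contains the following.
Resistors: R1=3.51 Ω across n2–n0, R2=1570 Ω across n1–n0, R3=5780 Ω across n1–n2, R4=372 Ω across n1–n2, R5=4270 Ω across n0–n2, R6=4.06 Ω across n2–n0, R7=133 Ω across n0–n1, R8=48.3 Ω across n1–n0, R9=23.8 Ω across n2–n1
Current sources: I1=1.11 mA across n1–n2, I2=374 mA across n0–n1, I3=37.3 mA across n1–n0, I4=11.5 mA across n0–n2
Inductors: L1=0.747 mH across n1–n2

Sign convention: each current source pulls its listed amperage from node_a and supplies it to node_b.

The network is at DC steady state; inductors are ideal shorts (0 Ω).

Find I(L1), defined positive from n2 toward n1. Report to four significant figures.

MNA unknowns: 2 node voltages V₁..V_2 plus 1 source current (L1)
R1: Y=0.2849 on G[2,0]
I1: z[1]−=0.00111, z[2]+=0.00111
R2: Y=0.0006369 on G[1,0]
R3: Y=0.0001730 on G[1,2]
R4: Y=0.002688 on G[1,2]
L1: row V1−V2=0, i_L1 at 1,2
I2: z[0]−=0.374, z[1]+=0.374
R5: Y=0.0002342 on G[0,2]
I3: z[1]−=0.0373, z[0]+=0.0373
R6: Y=0.2463 on G[2,0]
R7: Y=0.007519 on G[0,1]
R8: Y=0.02070 on G[1,0]
R9: Y=0.04202 on G[2,1]
I4: z[0]−=0.0115, z[2]+=0.0115
solve → V1=0.6215, V2=0.6215
aux → i_L1=0.3177

-0.3177 A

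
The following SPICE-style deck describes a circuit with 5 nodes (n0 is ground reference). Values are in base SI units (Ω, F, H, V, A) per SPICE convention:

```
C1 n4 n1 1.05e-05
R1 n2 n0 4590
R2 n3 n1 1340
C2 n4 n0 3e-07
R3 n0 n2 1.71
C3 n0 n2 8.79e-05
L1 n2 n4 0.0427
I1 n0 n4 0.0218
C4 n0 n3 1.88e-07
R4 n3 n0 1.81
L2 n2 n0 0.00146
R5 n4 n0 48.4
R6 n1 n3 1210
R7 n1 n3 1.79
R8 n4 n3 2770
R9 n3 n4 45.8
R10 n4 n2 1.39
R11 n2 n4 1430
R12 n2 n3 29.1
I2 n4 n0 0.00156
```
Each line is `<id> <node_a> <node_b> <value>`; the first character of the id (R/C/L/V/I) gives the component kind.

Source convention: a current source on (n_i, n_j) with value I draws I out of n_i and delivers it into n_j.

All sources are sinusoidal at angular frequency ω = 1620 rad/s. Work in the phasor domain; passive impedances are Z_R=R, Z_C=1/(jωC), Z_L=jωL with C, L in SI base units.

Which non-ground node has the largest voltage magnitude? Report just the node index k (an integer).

4

Apply KCL at each of the 4 non-ground nodes and solve the resulting linear system.
Node n1: branches {C1, R2, R6, R7} → V_1 = 0.002978+0.003631j
Node n2: branches {R1, R3, C3, L1, L2, R10, R11, R12} → V_2 = 0.02523+0.009679j
Node n3: branches {R2, C4, R4, R6, R7, R8, R9, R12} → V_3 = 0.003129+0.002186j
Node n4: branches {C1, C2, L1, I1, R5, R8, R9, R10, R11, I2} → V_4 = 0.05056+0.008586j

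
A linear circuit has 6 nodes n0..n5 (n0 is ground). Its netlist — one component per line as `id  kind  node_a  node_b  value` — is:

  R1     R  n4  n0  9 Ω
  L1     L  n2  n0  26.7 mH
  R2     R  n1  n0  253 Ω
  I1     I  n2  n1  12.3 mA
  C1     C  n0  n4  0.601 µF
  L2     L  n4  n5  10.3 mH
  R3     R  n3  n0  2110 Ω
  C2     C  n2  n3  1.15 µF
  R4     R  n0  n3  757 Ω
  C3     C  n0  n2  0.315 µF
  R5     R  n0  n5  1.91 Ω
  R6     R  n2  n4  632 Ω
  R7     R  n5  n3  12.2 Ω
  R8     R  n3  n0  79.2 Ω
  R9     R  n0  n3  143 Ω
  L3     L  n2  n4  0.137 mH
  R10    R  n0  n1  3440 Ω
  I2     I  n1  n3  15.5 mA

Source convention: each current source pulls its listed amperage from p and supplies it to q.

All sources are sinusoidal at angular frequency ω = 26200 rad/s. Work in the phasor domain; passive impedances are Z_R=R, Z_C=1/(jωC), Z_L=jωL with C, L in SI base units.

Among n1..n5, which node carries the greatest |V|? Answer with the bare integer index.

Element admittances at ω=26200 rad/s:
  Y(R1) = 0.1111+0.000j S between n4,n0
  Y(L1) = 0.000-0.001430j S between n2,n0
  Y(R2) = 0.003953+0.000j S between n1,n0
  I1: injects 0.0123 A into n1 (from n2)
  Y(C1) = 0.000+0.01575j S between n0,n4
  Y(L2) = 0.000-0.003706j S between n4,n5
  Y(R3) = 0.0004739+0.000j S between n3,n0
  Y(C2) = 0.000+0.03013j S between n2,n3
  Y(R4) = 0.001321+0.000j S between n0,n3
  Y(C3) = 0.000+0.008253j S between n0,n2
  Y(R5) = 0.5236+0.000j S between n0,n5
  Y(R6) = 0.001582+0.000j S between n2,n4
  Y(R7) = 0.08197+0.000j S between n5,n3
  Y(R8) = 0.01263+0.000j S between n3,n0
  Y(R9) = 0.006993+0.000j S between n0,n3
  Y(L3) = 0.000-0.2786j S between n2,n4
  Y(R10) = 0.0002907+0.000j S between n0,n1
  I2: injects 0.0155 A into n3 (from n1)
Assemble and solve the 5×5 MNA system:
  V(n1)=-0.7541+0.000j  V(n2)=-0.09556+0.04364j  V(n3)=0.1302-0.07325j  V(n4)=-0.06862+0.07393j  V(n5)=0.01814-0.009384j

1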